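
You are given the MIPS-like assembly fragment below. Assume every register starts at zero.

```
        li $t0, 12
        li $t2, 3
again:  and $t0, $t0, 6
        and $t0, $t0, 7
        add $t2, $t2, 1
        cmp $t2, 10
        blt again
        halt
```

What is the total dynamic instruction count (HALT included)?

li $t0, 12 → $t0=12
li $t2, 3 → $t2=3
and $t0, $t0, 6 → $t0=12&6=4
and $t0, $t0, 7 → $t0=4&7=4
add $t2, $t2, 1 → $t2=3+1=4
cmp $t2, 10  (cmp 4,10)
blt again: taken
and $t0, $t0, 6 → $t0=4&6=4
and $t0, $t0, 7 → $t0=4&7=4
add $t2, $t2, 1 → $t2=4+1=5
cmp $t2, 10  (cmp 5,10)
blt again: taken
and $t0, $t0, 6 → $t0=4&6=4
and $t0, $t0, 7 → $t0=4&7=4
add $t2, $t2, 1 → $t2=5+1=6
cmp $t2, 10  (cmp 6,10)
blt again: taken
and $t0, $t0, 6 → $t0=4&6=4
and $t0, $t0, 7 → $t0=4&7=4
add $t2, $t2, 1 → $t2=6+1=7
cmp $t2, 10  (cmp 7,10)
blt again: taken
and $t0, $t0, 6 → $t0=4&6=4
and $t0, $t0, 7 → $t0=4&7=4
add $t2, $t2, 1 → $t2=7+1=8
cmp $t2, 10  (cmp 8,10)
blt again: taken
and $t0, $t0, 6 → $t0=4&6=4
and $t0, $t0, 7 → $t0=4&7=4
add $t2, $t2, 1 → $t2=8+1=9
cmp $t2, 10  (cmp 9,10)
blt again: taken
and $t0, $t0, 6 → $t0=4&6=4
and $t0, $t0, 7 → $t0=4&7=4
add $t2, $t2, 1 → $t2=9+1=10
cmp $t2, 10  (cmp 10,10)
blt again: not taken
halt.
Total executed instructions: 38.

38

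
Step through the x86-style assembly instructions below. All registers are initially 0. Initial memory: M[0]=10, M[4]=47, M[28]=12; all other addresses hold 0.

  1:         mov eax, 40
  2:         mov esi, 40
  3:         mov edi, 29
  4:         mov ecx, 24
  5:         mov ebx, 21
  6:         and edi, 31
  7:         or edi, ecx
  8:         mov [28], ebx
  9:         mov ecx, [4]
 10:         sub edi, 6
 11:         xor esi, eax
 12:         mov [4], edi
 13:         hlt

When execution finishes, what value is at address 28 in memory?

mov eax, 40 → eax=40
mov esi, 40 → esi=40
mov edi, 29 → edi=29
mov ecx, 24 → ecx=24
mov ebx, 21 → ebx=21
and edi, 31 → edi=29&31=29
or edi, ecx → edi=29|24=29
mov [28], ebx → M[28]=21
mov ecx, [4] → ecx=M[4]=47
sub edi, 6 → edi=29-6=23
xor esi, eax → esi=40^40=0
mov [4], edi → M[4]=23
halt.

21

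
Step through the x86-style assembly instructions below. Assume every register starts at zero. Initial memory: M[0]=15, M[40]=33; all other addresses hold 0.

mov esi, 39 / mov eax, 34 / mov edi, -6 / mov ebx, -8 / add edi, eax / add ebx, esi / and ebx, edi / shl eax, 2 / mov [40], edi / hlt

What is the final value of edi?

esi=39
eax=34
edi=-6
ebx=-8
edi=(-6)+34=28
ebx=(-8)+39=31
ebx=31&28=28
eax=34<<2=136
mov [40], edi → M[40]=28
halt.

28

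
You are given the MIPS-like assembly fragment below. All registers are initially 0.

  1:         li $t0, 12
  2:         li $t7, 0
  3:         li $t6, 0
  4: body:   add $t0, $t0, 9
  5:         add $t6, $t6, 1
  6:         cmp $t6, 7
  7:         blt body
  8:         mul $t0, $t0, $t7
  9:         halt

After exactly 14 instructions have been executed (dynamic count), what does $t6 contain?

li $t0, 12 → $t0=12
li $t7, 0 → $t7=0
li $t6, 0 → $t6=0
add $t0, $t0, 9 → $t0=12+9=21
add $t6, $t6, 1 → $t6=0+1=1
cmp $t6, 7  (cmp 1,7)
blt body: taken
add $t0, $t0, 9 → $t0=21+9=30
add $t6, $t6, 1 → $t6=1+1=2
cmp $t6, 7  (cmp 2,7)
blt body: taken
add $t0, $t0, 9 → $t0=30+9=39
add $t6, $t6, 1 → $t6=2+1=3
cmp $t6, 7  (cmp 3,7)
After step 14: $t6 = 3.

3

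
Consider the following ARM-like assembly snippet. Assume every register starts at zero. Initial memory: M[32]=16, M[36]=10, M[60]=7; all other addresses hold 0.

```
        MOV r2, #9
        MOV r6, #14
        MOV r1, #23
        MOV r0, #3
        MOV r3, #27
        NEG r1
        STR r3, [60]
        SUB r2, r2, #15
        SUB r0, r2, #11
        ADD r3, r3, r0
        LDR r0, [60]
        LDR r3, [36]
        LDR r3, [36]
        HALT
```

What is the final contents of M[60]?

r2=9
r6=14
r1=23
r0=3
r3=27
r1=-(23)=-23
STR r3, [60] → M[60]=27
r2=9-15=-6
r0=(-6)-11=-17
r3=27+(-17)=10
r0=M[60]=27
r3=M[36]=10
r3=M[36]=10
halt.

27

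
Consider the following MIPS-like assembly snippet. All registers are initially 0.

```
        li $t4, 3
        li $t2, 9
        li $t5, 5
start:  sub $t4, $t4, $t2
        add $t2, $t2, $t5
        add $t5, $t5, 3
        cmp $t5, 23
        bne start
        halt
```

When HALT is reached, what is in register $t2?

li $t4, 3 → $t4=3
li $t2, 9 → $t2=9
li $t5, 5 → $t5=5
sub $t4, $t4, $t2 → $t4=3-9=-6
add $t2, $t2, $t5 → $t2=9+5=14
add $t5, $t5, 3 → $t5=5+3=8
cmp $t5, 23  (cmp 8,23)
bne start: taken
sub $t4, $t4, $t2 → $t4=(-6)-14=-20
add $t2, $t2, $t5 → $t2=14+8=22
add $t5, $t5, 3 → $t5=8+3=11
cmp $t5, 23  (cmp 11,23)
bne start: taken
sub $t4, $t4, $t2 → $t4=(-20)-22=-42
add $t2, $t2, $t5 → $t2=22+11=33
add $t5, $t5, 3 → $t5=11+3=14
cmp $t5, 23  (cmp 14,23)
bne start: taken
sub $t4, $t4, $t2 → $t4=(-42)-33=-75
add $t2, $t2, $t5 → $t2=33+14=47
add $t5, $t5, 3 → $t5=14+3=17
cmp $t5, 23  (cmp 17,23)
bne start: taken
sub $t4, $t4, $t2 → $t4=(-75)-47=-122
add $t2, $t2, $t5 → $t2=47+17=64
add $t5, $t5, 3 → $t5=17+3=20
cmp $t5, 23  (cmp 20,23)
bne start: taken
sub $t4, $t4, $t2 → $t4=(-122)-64=-186
add $t2, $t2, $t5 → $t2=64+20=84
add $t5, $t5, 3 → $t5=20+3=23
cmp $t5, 23  (cmp 23,23)
bne start: not taken
halt.

84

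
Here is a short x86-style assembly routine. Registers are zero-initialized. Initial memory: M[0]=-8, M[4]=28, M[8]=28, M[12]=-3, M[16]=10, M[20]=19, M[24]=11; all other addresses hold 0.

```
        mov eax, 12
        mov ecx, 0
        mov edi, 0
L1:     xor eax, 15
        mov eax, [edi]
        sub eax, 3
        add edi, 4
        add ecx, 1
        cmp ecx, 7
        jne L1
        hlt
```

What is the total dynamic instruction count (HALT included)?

53

eax=12
ecx=0
edi=0
eax=12^15=3
eax=M[0]=-8
eax=(-8)-3=-11
edi=0+4=4
ecx=0+1=1
cmp ecx, 7  (cmp 1,7)
jne L1: taken
eax=(-11)^15=-6
eax=M[4]=28
eax=28-3=25
edi=4+4=8
ecx=1+1=2
cmp ecx, 7  (cmp 2,7)
jne L1: taken
eax=25^15=22
eax=M[8]=28
eax=28-3=25
edi=8+4=12
ecx=2+1=3
cmp ecx, 7  (cmp 3,7)
jne L1: taken
eax=25^15=22
eax=M[12]=-3
eax=(-3)-3=-6
edi=12+4=16
ecx=3+1=4
cmp ecx, 7  (cmp 4,7)
jne L1: taken
eax=(-6)^15=-11
eax=M[16]=10
eax=10-3=7
edi=16+4=20
ecx=4+1=5
cmp ecx, 7  (cmp 5,7)
jne L1: taken
eax=7^15=8
eax=M[20]=19
eax=19-3=16
edi=20+4=24
ecx=5+1=6
cmp ecx, 7  (cmp 6,7)
jne L1: taken
eax=16^15=31
eax=M[24]=11
eax=11-3=8
edi=24+4=28
ecx=6+1=7
cmp ecx, 7  (cmp 7,7)
jne L1: not taken
halt.
Total executed instructions: 53.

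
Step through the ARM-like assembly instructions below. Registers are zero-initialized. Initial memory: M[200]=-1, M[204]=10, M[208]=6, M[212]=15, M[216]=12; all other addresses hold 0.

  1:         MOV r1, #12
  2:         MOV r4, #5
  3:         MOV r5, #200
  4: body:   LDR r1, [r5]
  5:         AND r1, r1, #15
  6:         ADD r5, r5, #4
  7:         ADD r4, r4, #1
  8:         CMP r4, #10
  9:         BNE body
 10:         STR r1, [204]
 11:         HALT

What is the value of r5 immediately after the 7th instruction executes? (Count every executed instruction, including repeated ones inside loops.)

MOV r1, #12 → r1=12
MOV r4, #5 → r4=5
MOV r5, #200 → r5=200
LDR r1, [r5] → r1=M[200]=-1
AND r1, r1, #15 → r1=(-1)&15=15
ADD r5, r5, #4 → r5=200+4=204
ADD r4, r4, #1 → r4=5+1=6
After step 7: r5 = 204.

204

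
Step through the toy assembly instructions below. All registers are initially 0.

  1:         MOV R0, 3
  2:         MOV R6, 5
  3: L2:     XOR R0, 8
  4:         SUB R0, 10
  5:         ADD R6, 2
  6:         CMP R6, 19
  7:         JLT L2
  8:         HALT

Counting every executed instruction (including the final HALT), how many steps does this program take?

after MOV R0, 3: R0=3
after MOV R6, 5: R6=5
after XOR R0, 8: R0=3^8=11
after SUB R0, 10: R0=11-10=1
after ADD R6, 2: R6=5+2=7
CMP R6, 19  (cmp 7,19)
JLT L2: taken
after XOR R0, 8: R0=1^8=9
after SUB R0, 10: R0=9-10=-1
after ADD R6, 2: R6=7+2=9
CMP R6, 19  (cmp 9,19)
JLT L2: taken
after XOR R0, 8: R0=(-1)^8=-9
after SUB R0, 10: R0=(-9)-10=-19
after ADD R6, 2: R6=9+2=11
CMP R6, 19  (cmp 11,19)
JLT L2: taken
after XOR R0, 8: R0=(-19)^8=-27
after SUB R0, 10: R0=(-27)-10=-37
after ADD R6, 2: R6=11+2=13
CMP R6, 19  (cmp 13,19)
JLT L2: taken
after XOR R0, 8: R0=(-37)^8=-45
after SUB R0, 10: R0=(-45)-10=-55
after ADD R6, 2: R6=13+2=15
CMP R6, 19  (cmp 15,19)
JLT L2: taken
after XOR R0, 8: R0=(-55)^8=-63
after SUB R0, 10: R0=(-63)-10=-73
after ADD R6, 2: R6=15+2=17
CMP R6, 19  (cmp 17,19)
JLT L2: taken
after XOR R0, 8: R0=(-73)^8=-65
after SUB R0, 10: R0=(-65)-10=-75
after ADD R6, 2: R6=17+2=19
CMP R6, 19  (cmp 19,19)
JLT L2: not taken
halt.
Total executed instructions: 38.

38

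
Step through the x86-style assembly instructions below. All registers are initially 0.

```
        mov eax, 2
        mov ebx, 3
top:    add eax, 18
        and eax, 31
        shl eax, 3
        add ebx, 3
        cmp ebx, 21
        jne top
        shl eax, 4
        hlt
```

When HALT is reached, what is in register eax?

256

eax=2
ebx=3
eax=2+18=20
eax=20&31=20
eax=20<<3=160
ebx=3+3=6
cmp ebx, 21  (cmp 6,21)
jne top: taken
eax=160+18=178
eax=178&31=18
eax=18<<3=144
ebx=6+3=9
cmp ebx, 21  (cmp 9,21)
jne top: taken
eax=144+18=162
eax=162&31=2
eax=2<<3=16
ebx=9+3=12
cmp ebx, 21  (cmp 12,21)
jne top: taken
eax=16+18=34
eax=34&31=2
eax=2<<3=16
ebx=12+3=15
cmp ebx, 21  (cmp 15,21)
jne top: taken
eax=16+18=34
eax=34&31=2
eax=2<<3=16
ebx=15+3=18
cmp ebx, 21  (cmp 18,21)
jne top: taken
eax=16+18=34
eax=34&31=2
eax=2<<3=16
ebx=18+3=21
cmp ebx, 21  (cmp 21,21)
jne top: not taken
eax=16<<4=256
halt.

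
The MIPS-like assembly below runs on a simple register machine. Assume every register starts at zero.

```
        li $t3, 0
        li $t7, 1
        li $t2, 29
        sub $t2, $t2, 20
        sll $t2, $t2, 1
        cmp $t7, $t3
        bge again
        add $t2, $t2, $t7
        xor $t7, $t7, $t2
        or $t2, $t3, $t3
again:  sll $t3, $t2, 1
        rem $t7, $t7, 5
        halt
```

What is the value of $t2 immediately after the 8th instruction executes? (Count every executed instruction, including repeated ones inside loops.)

18

$t3=0
$t7=1
$t2=29
$t2=29-20=9
$t2=9<<1=18
cmp $t7, $t3  (cmp 1,0)
bge again: taken
$t3=18<<1=36
After step 8: $t2 = 18.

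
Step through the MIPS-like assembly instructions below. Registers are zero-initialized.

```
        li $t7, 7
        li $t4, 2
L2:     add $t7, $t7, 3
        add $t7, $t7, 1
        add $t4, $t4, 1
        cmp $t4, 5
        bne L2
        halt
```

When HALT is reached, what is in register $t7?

li $t7, 7 → $t7=7
li $t4, 2 → $t4=2
add $t7, $t7, 3 → $t7=7+3=10
add $t7, $t7, 1 → $t7=10+1=11
add $t4, $t4, 1 → $t4=2+1=3
cmp $t4, 5  (cmp 3,5)
bne L2: taken
add $t7, $t7, 3 → $t7=11+3=14
add $t7, $t7, 1 → $t7=14+1=15
add $t4, $t4, 1 → $t4=3+1=4
cmp $t4, 5  (cmp 4,5)
bne L2: taken
add $t7, $t7, 3 → $t7=15+3=18
add $t7, $t7, 1 → $t7=18+1=19
add $t4, $t4, 1 → $t4=4+1=5
cmp $t4, 5  (cmp 5,5)
bne L2: not taken
halt.

19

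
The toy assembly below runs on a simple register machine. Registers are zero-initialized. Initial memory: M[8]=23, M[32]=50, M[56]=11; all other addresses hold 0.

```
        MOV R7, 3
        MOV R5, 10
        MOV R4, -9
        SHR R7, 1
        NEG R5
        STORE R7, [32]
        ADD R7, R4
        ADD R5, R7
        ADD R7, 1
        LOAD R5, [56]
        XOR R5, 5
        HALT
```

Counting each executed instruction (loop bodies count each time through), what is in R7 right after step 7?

R7=3
R5=10
R4=-9
R7=3>>1=1
R5=-(10)=-10
STORE R7, [32] → M[32]=1
R7=1+(-9)=-8
After step 7: R7 = -8.

-8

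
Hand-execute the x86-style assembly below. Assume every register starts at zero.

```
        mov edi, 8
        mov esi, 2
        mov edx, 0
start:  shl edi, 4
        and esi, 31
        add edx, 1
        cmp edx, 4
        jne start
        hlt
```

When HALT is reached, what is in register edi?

524288

after mov edi, 8: edi=8
after mov esi, 2: esi=2
after mov edx, 0: edx=0
after shl edi, 4: edi=8<<4=128
after and esi, 31: esi=2&31=2
after add edx, 1: edx=0+1=1
cmp edx, 4  (cmp 1,4)
jne start: taken
after shl edi, 4: edi=128<<4=2048
after and esi, 31: esi=2&31=2
after add edx, 1: edx=1+1=2
cmp edx, 4  (cmp 2,4)
jne start: taken
after shl edi, 4: edi=2048<<4=32768
after and esi, 31: esi=2&31=2
after add edx, 1: edx=2+1=3
cmp edx, 4  (cmp 3,4)
jne start: taken
after shl edi, 4: edi=32768<<4=524288
after and esi, 31: esi=2&31=2
after add edx, 1: edx=3+1=4
cmp edx, 4  (cmp 4,4)
jne start: not taken
halt.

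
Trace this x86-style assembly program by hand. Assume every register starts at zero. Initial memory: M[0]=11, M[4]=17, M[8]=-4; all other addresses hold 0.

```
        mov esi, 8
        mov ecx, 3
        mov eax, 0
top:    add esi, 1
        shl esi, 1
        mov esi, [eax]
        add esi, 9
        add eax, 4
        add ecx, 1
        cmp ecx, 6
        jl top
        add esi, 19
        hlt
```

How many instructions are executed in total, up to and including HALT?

29

after mov esi, 8: esi=8
after mov ecx, 3: ecx=3
after mov eax, 0: eax=0
after add esi, 1: esi=8+1=9
after shl esi, 1: esi=9<<1=18
after mov esi, [eax]: esi=M[0]=11
after add esi, 9: esi=11+9=20
after add eax, 4: eax=0+4=4
after add ecx, 1: ecx=3+1=4
cmp ecx, 6  (cmp 4,6)
jl top: taken
after add esi, 1: esi=20+1=21
after shl esi, 1: esi=21<<1=42
after mov esi, [eax]: esi=M[4]=17
after add esi, 9: esi=17+9=26
after add eax, 4: eax=4+4=8
after add ecx, 1: ecx=4+1=5
cmp ecx, 6  (cmp 5,6)
jl top: taken
after add esi, 1: esi=26+1=27
after shl esi, 1: esi=27<<1=54
after mov esi, [eax]: esi=M[8]=-4
after add esi, 9: esi=(-4)+9=5
after add eax, 4: eax=8+4=12
after add ecx, 1: ecx=5+1=6
cmp ecx, 6  (cmp 6,6)
jl top: not taken
after add esi, 19: esi=5+19=24
halt.
Total executed instructions: 29.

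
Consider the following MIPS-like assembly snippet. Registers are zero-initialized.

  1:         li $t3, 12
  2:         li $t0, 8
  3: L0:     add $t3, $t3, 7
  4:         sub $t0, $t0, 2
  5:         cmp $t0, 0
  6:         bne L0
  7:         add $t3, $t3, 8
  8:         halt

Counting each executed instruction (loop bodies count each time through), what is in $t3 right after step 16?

after li $t3, 12: $t3=12
after li $t0, 8: $t0=8
after add $t3, $t3, 7: $t3=12+7=19
after sub $t0, $t0, 2: $t0=8-2=6
cmp $t0, 0  (cmp 6,0)
bne L0: taken
after add $t3, $t3, 7: $t3=19+7=26
after sub $t0, $t0, 2: $t0=6-2=4
cmp $t0, 0  (cmp 4,0)
bne L0: taken
after add $t3, $t3, 7: $t3=26+7=33
after sub $t0, $t0, 2: $t0=4-2=2
cmp $t0, 0  (cmp 2,0)
bne L0: taken
after add $t3, $t3, 7: $t3=33+7=40
after sub $t0, $t0, 2: $t0=2-2=0
After step 16: $t3 = 40.

40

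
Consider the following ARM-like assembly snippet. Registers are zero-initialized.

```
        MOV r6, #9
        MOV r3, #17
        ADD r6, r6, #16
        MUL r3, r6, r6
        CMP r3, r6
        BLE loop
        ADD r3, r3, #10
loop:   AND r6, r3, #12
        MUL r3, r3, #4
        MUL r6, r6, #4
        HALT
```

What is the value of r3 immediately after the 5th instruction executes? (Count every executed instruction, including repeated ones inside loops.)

after MOV r6, #9: r6=9
after MOV r3, #17: r3=17
after ADD r6, r6, #16: r6=9+16=25
after MUL r3, r6, r6: r3=25*25=625
CMP r3, r6  (cmp 625,25)
After step 5: r3 = 625.

625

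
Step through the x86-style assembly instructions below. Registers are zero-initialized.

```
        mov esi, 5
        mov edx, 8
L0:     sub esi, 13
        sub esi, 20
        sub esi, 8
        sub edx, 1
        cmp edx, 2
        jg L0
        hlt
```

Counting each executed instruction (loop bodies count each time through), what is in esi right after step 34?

-233

after mov esi, 5: esi=5
after mov edx, 8: edx=8
after sub esi, 13: esi=5-13=-8
after sub esi, 20: esi=(-8)-20=-28
after sub esi, 8: esi=(-28)-8=-36
after sub edx, 1: edx=8-1=7
cmp edx, 2  (cmp 7,2)
jg L0: taken
after sub esi, 13: esi=(-36)-13=-49
after sub esi, 20: esi=(-49)-20=-69
after sub esi, 8: esi=(-69)-8=-77
after sub edx, 1: edx=7-1=6
cmp edx, 2  (cmp 6,2)
jg L0: taken
after sub esi, 13: esi=(-77)-13=-90
after sub esi, 20: esi=(-90)-20=-110
after sub esi, 8: esi=(-110)-8=-118
after sub edx, 1: edx=6-1=5
cmp edx, 2  (cmp 5,2)
jg L0: taken
after sub esi, 13: esi=(-118)-13=-131
after sub esi, 20: esi=(-131)-20=-151
after sub esi, 8: esi=(-151)-8=-159
after sub edx, 1: edx=5-1=4
cmp edx, 2  (cmp 4,2)
jg L0: taken
after sub esi, 13: esi=(-159)-13=-172
after sub esi, 20: esi=(-172)-20=-192
after sub esi, 8: esi=(-192)-8=-200
after sub edx, 1: edx=4-1=3
cmp edx, 2  (cmp 3,2)
jg L0: taken
after sub esi, 13: esi=(-200)-13=-213
after sub esi, 20: esi=(-213)-20=-233
After step 34: esi = -233.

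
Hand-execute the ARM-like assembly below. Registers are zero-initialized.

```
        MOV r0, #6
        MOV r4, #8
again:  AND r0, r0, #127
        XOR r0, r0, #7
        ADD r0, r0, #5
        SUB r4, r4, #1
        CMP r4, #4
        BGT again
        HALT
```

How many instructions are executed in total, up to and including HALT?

after MOV r0, #6: r0=6
after MOV r4, #8: r4=8
after AND r0, r0, #127: r0=6&127=6
after XOR r0, r0, #7: r0=6^7=1
after ADD r0, r0, #5: r0=1+5=6
after SUB r4, r4, #1: r4=8-1=7
CMP r4, #4  (cmp 7,4)
BGT again: taken
after AND r0, r0, #127: r0=6&127=6
after XOR r0, r0, #7: r0=6^7=1
after ADD r0, r0, #5: r0=1+5=6
after SUB r4, r4, #1: r4=7-1=6
CMP r4, #4  (cmp 6,4)
BGT again: taken
after AND r0, r0, #127: r0=6&127=6
after XOR r0, r0, #7: r0=6^7=1
after ADD r0, r0, #5: r0=1+5=6
after SUB r4, r4, #1: r4=6-1=5
CMP r4, #4  (cmp 5,4)
BGT again: taken
after AND r0, r0, #127: r0=6&127=6
after XOR r0, r0, #7: r0=6^7=1
after ADD r0, r0, #5: r0=1+5=6
after SUB r4, r4, #1: r4=5-1=4
CMP r4, #4  (cmp 4,4)
BGT again: not taken
halt.
Total executed instructions: 27.

27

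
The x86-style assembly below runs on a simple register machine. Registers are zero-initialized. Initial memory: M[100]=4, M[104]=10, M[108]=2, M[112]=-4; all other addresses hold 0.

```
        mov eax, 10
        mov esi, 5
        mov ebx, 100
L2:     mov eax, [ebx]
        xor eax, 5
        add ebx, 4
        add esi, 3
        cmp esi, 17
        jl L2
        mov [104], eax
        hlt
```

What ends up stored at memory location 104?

eax=10
esi=5
ebx=100
eax=M[100]=4
eax=4^5=1
ebx=100+4=104
esi=5+3=8
cmp esi, 17  (cmp 8,17)
jl L2: taken
eax=M[104]=10
eax=10^5=15
ebx=104+4=108
esi=8+3=11
cmp esi, 17  (cmp 11,17)
jl L2: taken
eax=M[108]=2
eax=2^5=7
ebx=108+4=112
esi=11+3=14
cmp esi, 17  (cmp 14,17)
jl L2: taken
eax=M[112]=-4
eax=(-4)^5=-7
ebx=112+4=116
esi=14+3=17
cmp esi, 17  (cmp 17,17)
jl L2: not taken
mov [104], eax → M[104]=-7
halt.

-7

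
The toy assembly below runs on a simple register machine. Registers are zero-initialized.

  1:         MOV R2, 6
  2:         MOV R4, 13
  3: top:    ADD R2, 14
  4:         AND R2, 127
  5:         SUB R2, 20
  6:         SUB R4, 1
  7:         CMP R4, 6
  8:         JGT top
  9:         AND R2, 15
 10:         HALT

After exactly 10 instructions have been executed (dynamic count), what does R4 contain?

12

R2=6
R4=13
R2=6+14=20
R2=20&127=20
R2=20-20=0
R4=13-1=12
CMP R4, 6  (cmp 12,6)
JGT top: taken
R2=0+14=14
R2=14&127=14
After step 10: R4 = 12.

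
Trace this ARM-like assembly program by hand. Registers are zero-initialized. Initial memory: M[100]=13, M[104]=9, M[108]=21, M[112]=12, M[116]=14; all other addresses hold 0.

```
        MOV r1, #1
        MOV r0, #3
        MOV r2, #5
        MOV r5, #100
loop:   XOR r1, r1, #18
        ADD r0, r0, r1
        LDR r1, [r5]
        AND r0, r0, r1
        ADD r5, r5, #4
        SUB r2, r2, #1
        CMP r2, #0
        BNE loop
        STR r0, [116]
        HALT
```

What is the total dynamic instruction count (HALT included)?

46

after MOV r1, #1: r1=1
after MOV r0, #3: r0=3
after MOV r2, #5: r2=5
after MOV r5, #100: r5=100
after XOR r1, r1, #18: r1=1^18=19
after ADD r0, r0, r1: r0=3+19=22
after LDR r1, [r5]: r1=M[100]=13
after AND r0, r0, r1: r0=22&13=4
after ADD r5, r5, #4: r5=100+4=104
after SUB r2, r2, #1: r2=5-1=4
CMP r2, #0  (cmp 4,0)
BNE loop: taken
after XOR r1, r1, #18: r1=13^18=31
after ADD r0, r0, r1: r0=4+31=35
after LDR r1, [r5]: r1=M[104]=9
after AND r0, r0, r1: r0=35&9=1
after ADD r5, r5, #4: r5=104+4=108
after SUB r2, r2, #1: r2=4-1=3
CMP r2, #0  (cmp 3,0)
BNE loop: taken
after XOR r1, r1, #18: r1=9^18=27
after ADD r0, r0, r1: r0=1+27=28
after LDR r1, [r5]: r1=M[108]=21
after AND r0, r0, r1: r0=28&21=20
after ADD r5, r5, #4: r5=108+4=112
after SUB r2, r2, #1: r2=3-1=2
CMP r2, #0  (cmp 2,0)
BNE loop: taken
after XOR r1, r1, #18: r1=21^18=7
after ADD r0, r0, r1: r0=20+7=27
after LDR r1, [r5]: r1=M[112]=12
after AND r0, r0, r1: r0=27&12=8
after ADD r5, r5, #4: r5=112+4=116
after SUB r2, r2, #1: r2=2-1=1
CMP r2, #0  (cmp 1,0)
BNE loop: taken
after XOR r1, r1, #18: r1=12^18=30
after ADD r0, r0, r1: r0=8+30=38
after LDR r1, [r5]: r1=M[116]=14
after AND r0, r0, r1: r0=38&14=6
after ADD r5, r5, #4: r5=116+4=120
after SUB r2, r2, #1: r2=1-1=0
CMP r2, #0  (cmp 0,0)
BNE loop: not taken
STR r0, [116] → M[116]=6
halt.
Total executed instructions: 46.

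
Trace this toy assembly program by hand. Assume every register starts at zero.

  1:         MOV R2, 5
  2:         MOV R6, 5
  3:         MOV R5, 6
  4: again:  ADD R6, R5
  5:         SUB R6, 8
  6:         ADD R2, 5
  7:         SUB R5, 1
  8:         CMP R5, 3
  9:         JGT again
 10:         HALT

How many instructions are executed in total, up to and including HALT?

after MOV R2, 5: R2=5
after MOV R6, 5: R6=5
after MOV R5, 6: R5=6
after ADD R6, R5: R6=5+6=11
after SUB R6, 8: R6=11-8=3
after ADD R2, 5: R2=5+5=10
after SUB R5, 1: R5=6-1=5
CMP R5, 3  (cmp 5,3)
JGT again: taken
after ADD R6, R5: R6=3+5=8
after SUB R6, 8: R6=8-8=0
after ADD R2, 5: R2=10+5=15
after SUB R5, 1: R5=5-1=4
CMP R5, 3  (cmp 4,3)
JGT again: taken
after ADD R6, R5: R6=0+4=4
after SUB R6, 8: R6=4-8=-4
after ADD R2, 5: R2=15+5=20
after SUB R5, 1: R5=4-1=3
CMP R5, 3  (cmp 3,3)
JGT again: not taken
halt.
Total executed instructions: 22.

22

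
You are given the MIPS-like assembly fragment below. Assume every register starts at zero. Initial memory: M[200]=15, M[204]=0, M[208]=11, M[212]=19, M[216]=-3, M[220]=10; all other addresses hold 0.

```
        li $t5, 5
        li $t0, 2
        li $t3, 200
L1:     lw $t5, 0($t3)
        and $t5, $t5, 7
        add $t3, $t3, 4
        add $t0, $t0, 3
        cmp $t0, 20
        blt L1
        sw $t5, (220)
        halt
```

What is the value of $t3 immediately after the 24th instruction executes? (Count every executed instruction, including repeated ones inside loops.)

after li $t5, 5: $t5=5
after li $t0, 2: $t0=2
after li $t3, 200: $t3=200
after lw $t5, 0($t3): $t5=M[200]=15
after and $t5, $t5, 7: $t5=15&7=7
after add $t3, $t3, 4: $t3=200+4=204
after add $t0, $t0, 3: $t0=2+3=5
cmp $t0, 20  (cmp 5,20)
blt L1: taken
after lw $t5, 0($t3): $t5=M[204]=0
after and $t5, $t5, 7: $t5=0&7=0
after add $t3, $t3, 4: $t3=204+4=208
after add $t0, $t0, 3: $t0=5+3=8
cmp $t0, 20  (cmp 8,20)
blt L1: taken
after lw $t5, 0($t3): $t5=M[208]=11
after and $t5, $t5, 7: $t5=11&7=3
after add $t3, $t3, 4: $t3=208+4=212
after add $t0, $t0, 3: $t0=8+3=11
cmp $t0, 20  (cmp 11,20)
blt L1: taken
after lw $t5, 0($t3): $t5=M[212]=19
after and $t5, $t5, 7: $t5=19&7=3
after add $t3, $t3, 4: $t3=212+4=216
After step 24: $t3 = 216.

216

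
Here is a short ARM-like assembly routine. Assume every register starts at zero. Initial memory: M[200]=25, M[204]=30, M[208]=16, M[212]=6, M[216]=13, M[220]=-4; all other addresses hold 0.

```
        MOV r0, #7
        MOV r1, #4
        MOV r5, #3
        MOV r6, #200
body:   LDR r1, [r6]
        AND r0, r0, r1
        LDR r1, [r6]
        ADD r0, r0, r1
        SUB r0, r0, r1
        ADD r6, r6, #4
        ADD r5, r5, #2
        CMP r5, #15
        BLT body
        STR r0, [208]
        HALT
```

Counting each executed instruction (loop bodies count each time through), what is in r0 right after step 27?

0

r0=7
r1=4
r5=3
r6=200
r1=M[200]=25
r0=7&25=1
r1=M[200]=25
r0=1+25=26
r0=26-25=1
r6=200+4=204
r5=3+2=5
CMP r5, #15  (cmp 5,15)
BLT body: taken
r1=M[204]=30
r0=1&30=0
r1=M[204]=30
r0=0+30=30
r0=30-30=0
r6=204+4=208
r5=5+2=7
CMP r5, #15  (cmp 7,15)
BLT body: taken
r1=M[208]=16
r0=0&16=0
r1=M[208]=16
r0=0+16=16
r0=16-16=0
After step 27: r0 = 0.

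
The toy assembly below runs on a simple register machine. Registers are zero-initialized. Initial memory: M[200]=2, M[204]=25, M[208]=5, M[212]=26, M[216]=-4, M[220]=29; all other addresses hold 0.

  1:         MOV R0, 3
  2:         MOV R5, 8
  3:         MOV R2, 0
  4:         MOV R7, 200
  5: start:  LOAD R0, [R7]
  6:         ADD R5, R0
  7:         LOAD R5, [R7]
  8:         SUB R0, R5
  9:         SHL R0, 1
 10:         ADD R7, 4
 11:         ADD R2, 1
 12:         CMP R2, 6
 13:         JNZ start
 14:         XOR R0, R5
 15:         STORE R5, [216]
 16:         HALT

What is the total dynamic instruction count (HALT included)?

61

MOV R0, 3 → R0=3
MOV R5, 8 → R5=8
MOV R2, 0 → R2=0
MOV R7, 200 → R7=200
LOAD R0, [R7] → R0=M[200]=2
ADD R5, R0 → R5=8+2=10
LOAD R5, [R7] → R5=M[200]=2
SUB R0, R5 → R0=2-2=0
SHL R0, 1 → R0=0<<1=0
ADD R7, 4 → R7=200+4=204
ADD R2, 1 → R2=0+1=1
CMP R2, 6  (cmp 1,6)
JNZ start: taken
LOAD R0, [R7] → R0=M[204]=25
ADD R5, R0 → R5=2+25=27
LOAD R5, [R7] → R5=M[204]=25
SUB R0, R5 → R0=25-25=0
SHL R0, 1 → R0=0<<1=0
ADD R7, 4 → R7=204+4=208
ADD R2, 1 → R2=1+1=2
CMP R2, 6  (cmp 2,6)
JNZ start: taken
LOAD R0, [R7] → R0=M[208]=5
ADD R5, R0 → R5=25+5=30
LOAD R5, [R7] → R5=M[208]=5
SUB R0, R5 → R0=5-5=0
SHL R0, 1 → R0=0<<1=0
ADD R7, 4 → R7=208+4=212
ADD R2, 1 → R2=2+1=3
CMP R2, 6  (cmp 3,6)
JNZ start: taken
LOAD R0, [R7] → R0=M[212]=26
ADD R5, R0 → R5=5+26=31
LOAD R5, [R7] → R5=M[212]=26
SUB R0, R5 → R0=26-26=0
SHL R0, 1 → R0=0<<1=0
ADD R7, 4 → R7=212+4=216
ADD R2, 1 → R2=3+1=4
CMP R2, 6  (cmp 4,6)
JNZ start: taken
LOAD R0, [R7] → R0=M[216]=-4
ADD R5, R0 → R5=26+(-4)=22
LOAD R5, [R7] → R5=M[216]=-4
SUB R0, R5 → R0=(-4)-(-4)=0
SHL R0, 1 → R0=0<<1=0
ADD R7, 4 → R7=216+4=220
ADD R2, 1 → R2=4+1=5
CMP R2, 6  (cmp 5,6)
JNZ start: taken
LOAD R0, [R7] → R0=M[220]=29
ADD R5, R0 → R5=(-4)+29=25
LOAD R5, [R7] → R5=M[220]=29
SUB R0, R5 → R0=29-29=0
SHL R0, 1 → R0=0<<1=0
ADD R7, 4 → R7=220+4=224
ADD R2, 1 → R2=5+1=6
CMP R2, 6  (cmp 6,6)
JNZ start: not taken
XOR R0, R5 → R0=0^29=29
STORE R5, [216] → M[216]=29
halt.
Total executed instructions: 61.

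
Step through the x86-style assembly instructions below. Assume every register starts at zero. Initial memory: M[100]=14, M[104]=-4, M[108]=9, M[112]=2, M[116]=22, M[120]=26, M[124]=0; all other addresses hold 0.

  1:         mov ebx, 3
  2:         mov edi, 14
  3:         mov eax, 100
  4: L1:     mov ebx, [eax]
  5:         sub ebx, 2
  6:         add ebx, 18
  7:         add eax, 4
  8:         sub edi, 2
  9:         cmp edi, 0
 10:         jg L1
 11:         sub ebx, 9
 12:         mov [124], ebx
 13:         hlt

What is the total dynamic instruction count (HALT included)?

55

ebx=3
edi=14
eax=100
ebx=M[100]=14
ebx=14-2=12
ebx=12+18=30
eax=100+4=104
edi=14-2=12
cmp edi, 0  (cmp 12,0)
jg L1: taken
ebx=M[104]=-4
ebx=(-4)-2=-6
ebx=(-6)+18=12
eax=104+4=108
edi=12-2=10
cmp edi, 0  (cmp 10,0)
jg L1: taken
ebx=M[108]=9
ebx=9-2=7
ebx=7+18=25
eax=108+4=112
edi=10-2=8
cmp edi, 0  (cmp 8,0)
jg L1: taken
ebx=M[112]=2
ebx=2-2=0
ebx=0+18=18
eax=112+4=116
edi=8-2=6
cmp edi, 0  (cmp 6,0)
jg L1: taken
ebx=M[116]=22
ebx=22-2=20
ebx=20+18=38
eax=116+4=120
edi=6-2=4
cmp edi, 0  (cmp 4,0)
jg L1: taken
ebx=M[120]=26
ebx=26-2=24
ebx=24+18=42
eax=120+4=124
edi=4-2=2
cmp edi, 0  (cmp 2,0)
jg L1: taken
ebx=M[124]=0
ebx=0-2=-2
ebx=(-2)+18=16
eax=124+4=128
edi=2-2=0
cmp edi, 0  (cmp 0,0)
jg L1: not taken
ebx=16-9=7
mov [124], ebx → M[124]=7
halt.
Total executed instructions: 55.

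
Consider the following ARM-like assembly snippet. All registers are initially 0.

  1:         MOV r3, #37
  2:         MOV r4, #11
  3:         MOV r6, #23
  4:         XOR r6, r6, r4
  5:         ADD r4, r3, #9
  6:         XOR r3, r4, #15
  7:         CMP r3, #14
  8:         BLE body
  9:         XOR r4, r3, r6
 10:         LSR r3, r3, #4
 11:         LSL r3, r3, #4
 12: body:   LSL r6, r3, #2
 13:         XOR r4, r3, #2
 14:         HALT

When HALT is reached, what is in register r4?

r3=37
r4=11
r6=23
r6=23^11=28
r4=37+9=46
r3=46^15=33
CMP r3, #14  (cmp 33,14)
BLE body: not taken
r4=33^28=61
r3=33>>4=2
r3=2<<4=32
r6=32<<2=128
r4=32^2=34
halt.

34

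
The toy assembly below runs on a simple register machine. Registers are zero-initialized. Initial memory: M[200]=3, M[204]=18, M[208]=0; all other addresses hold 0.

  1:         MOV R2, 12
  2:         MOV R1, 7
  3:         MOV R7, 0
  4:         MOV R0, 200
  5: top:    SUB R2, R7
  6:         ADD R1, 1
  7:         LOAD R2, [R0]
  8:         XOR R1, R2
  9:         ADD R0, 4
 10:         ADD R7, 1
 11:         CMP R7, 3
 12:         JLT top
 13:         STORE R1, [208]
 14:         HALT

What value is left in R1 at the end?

31

after MOV R2, 12: R2=12
after MOV R1, 7: R1=7
after MOV R7, 0: R7=0
after MOV R0, 200: R0=200
after SUB R2, R7: R2=12-0=12
after ADD R1, 1: R1=7+1=8
after LOAD R2, [R0]: R2=M[200]=3
after XOR R1, R2: R1=8^3=11
after ADD R0, 4: R0=200+4=204
after ADD R7, 1: R7=0+1=1
CMP R7, 3  (cmp 1,3)
JLT top: taken
after SUB R2, R7: R2=3-1=2
after ADD R1, 1: R1=11+1=12
after LOAD R2, [R0]: R2=M[204]=18
after XOR R1, R2: R1=12^18=30
after ADD R0, 4: R0=204+4=208
after ADD R7, 1: R7=1+1=2
CMP R7, 3  (cmp 2,3)
JLT top: taken
after SUB R2, R7: R2=18-2=16
after ADD R1, 1: R1=30+1=31
after LOAD R2, [R0]: R2=M[208]=0
after XOR R1, R2: R1=31^0=31
after ADD R0, 4: R0=208+4=212
after ADD R7, 1: R7=2+1=3
CMP R7, 3  (cmp 3,3)
JLT top: not taken
STORE R1, [208] → M[208]=31
halt.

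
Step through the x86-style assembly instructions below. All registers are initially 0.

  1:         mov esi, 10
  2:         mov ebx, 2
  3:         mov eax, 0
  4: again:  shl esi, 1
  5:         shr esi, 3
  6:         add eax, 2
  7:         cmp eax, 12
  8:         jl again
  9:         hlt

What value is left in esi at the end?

0

mov esi, 10 → esi=10
mov ebx, 2 → ebx=2
mov eax, 0 → eax=0
shl esi, 1 → esi=10<<1=20
shr esi, 3 → esi=20>>3=2
add eax, 2 → eax=0+2=2
cmp eax, 12  (cmp 2,12)
jl again: taken
shl esi, 1 → esi=2<<1=4
shr esi, 3 → esi=4>>3=0
add eax, 2 → eax=2+2=4
cmp eax, 12  (cmp 4,12)
jl again: taken
shl esi, 1 → esi=0<<1=0
shr esi, 3 → esi=0>>3=0
add eax, 2 → eax=4+2=6
cmp eax, 12  (cmp 6,12)
jl again: taken
shl esi, 1 → esi=0<<1=0
shr esi, 3 → esi=0>>3=0
add eax, 2 → eax=6+2=8
cmp eax, 12  (cmp 8,12)
jl again: taken
shl esi, 1 → esi=0<<1=0
shr esi, 3 → esi=0>>3=0
add eax, 2 → eax=8+2=10
cmp eax, 12  (cmp 10,12)
jl again: taken
shl esi, 1 → esi=0<<1=0
shr esi, 3 → esi=0>>3=0
add eax, 2 → eax=10+2=12
cmp eax, 12  (cmp 12,12)
jl again: not taken
halt.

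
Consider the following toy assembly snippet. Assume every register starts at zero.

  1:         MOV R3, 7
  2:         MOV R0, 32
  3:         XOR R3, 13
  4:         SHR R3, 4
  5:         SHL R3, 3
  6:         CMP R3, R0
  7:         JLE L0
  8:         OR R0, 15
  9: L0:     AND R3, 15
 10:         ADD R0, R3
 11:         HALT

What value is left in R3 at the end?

R3=7
R0=32
R3=7^13=10
R3=10>>4=0
R3=0<<3=0
CMP R3, R0  (cmp 0,32)
JLE L0: taken
R3=0&15=0
R0=32+0=32
halt.

0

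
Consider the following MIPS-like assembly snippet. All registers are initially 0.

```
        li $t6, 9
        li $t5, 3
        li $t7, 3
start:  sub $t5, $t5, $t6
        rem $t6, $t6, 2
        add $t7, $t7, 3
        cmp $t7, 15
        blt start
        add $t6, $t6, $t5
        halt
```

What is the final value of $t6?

$t6=9
$t5=3
$t7=3
$t5=3-9=-6
$t6=9%2=1
$t7=3+3=6
cmp $t7, 15  (cmp 6,15)
blt start: taken
$t5=(-6)-1=-7
$t6=1%2=1
$t7=6+3=9
cmp $t7, 15  (cmp 9,15)
blt start: taken
$t5=(-7)-1=-8
$t6=1%2=1
$t7=9+3=12
cmp $t7, 15  (cmp 12,15)
blt start: taken
$t5=(-8)-1=-9
$t6=1%2=1
$t7=12+3=15
cmp $t7, 15  (cmp 15,15)
blt start: not taken
$t6=1+(-9)=-8
halt.

-8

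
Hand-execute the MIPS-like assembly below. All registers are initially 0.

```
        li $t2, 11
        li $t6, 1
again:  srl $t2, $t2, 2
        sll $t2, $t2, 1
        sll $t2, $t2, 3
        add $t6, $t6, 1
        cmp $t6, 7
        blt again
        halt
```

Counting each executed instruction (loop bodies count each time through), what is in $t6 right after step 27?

after li $t2, 11: $t2=11
after li $t6, 1: $t6=1
after srl $t2, $t2, 2: $t2=11>>2=2
after sll $t2, $t2, 1: $t2=2<<1=4
after sll $t2, $t2, 3: $t2=4<<3=32
after add $t6, $t6, 1: $t6=1+1=2
cmp $t6, 7  (cmp 2,7)
blt again: taken
after srl $t2, $t2, 2: $t2=32>>2=8
after sll $t2, $t2, 1: $t2=8<<1=16
after sll $t2, $t2, 3: $t2=16<<3=128
after add $t6, $t6, 1: $t6=2+1=3
cmp $t6, 7  (cmp 3,7)
blt again: taken
after srl $t2, $t2, 2: $t2=128>>2=32
after sll $t2, $t2, 1: $t2=32<<1=64
after sll $t2, $t2, 3: $t2=64<<3=512
after add $t6, $t6, 1: $t6=3+1=4
cmp $t6, 7  (cmp 4,7)
blt again: taken
after srl $t2, $t2, 2: $t2=512>>2=128
after sll $t2, $t2, 1: $t2=128<<1=256
after sll $t2, $t2, 3: $t2=256<<3=2048
after add $t6, $t6, 1: $t6=4+1=5
cmp $t6, 7  (cmp 5,7)
blt again: taken
after srl $t2, $t2, 2: $t2=2048>>2=512
After step 27: $t6 = 5.

5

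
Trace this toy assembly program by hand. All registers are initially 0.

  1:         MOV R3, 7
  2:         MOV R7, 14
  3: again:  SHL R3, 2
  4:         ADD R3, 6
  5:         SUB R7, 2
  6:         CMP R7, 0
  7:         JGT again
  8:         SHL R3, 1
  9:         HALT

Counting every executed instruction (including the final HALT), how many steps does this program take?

R3=7
R7=14
R3=7<<2=28
R3=28+6=34
R7=14-2=12
CMP R7, 0  (cmp 12,0)
JGT again: taken
R3=34<<2=136
R3=136+6=142
R7=12-2=10
CMP R7, 0  (cmp 10,0)
JGT again: taken
R3=142<<2=568
R3=568+6=574
R7=10-2=8
CMP R7, 0  (cmp 8,0)
JGT again: taken
R3=574<<2=2296
R3=2296+6=2302
R7=8-2=6
CMP R7, 0  (cmp 6,0)
JGT again: taken
R3=2302<<2=9208
R3=9208+6=9214
R7=6-2=4
CMP R7, 0  (cmp 4,0)
JGT again: taken
R3=9214<<2=36856
R3=36856+6=36862
R7=4-2=2
CMP R7, 0  (cmp 2,0)
JGT again: taken
R3=36862<<2=147448
R3=147448+6=147454
R7=2-2=0
CMP R7, 0  (cmp 0,0)
JGT again: not taken
R3=147454<<1=294908
halt.
Total executed instructions: 39.

39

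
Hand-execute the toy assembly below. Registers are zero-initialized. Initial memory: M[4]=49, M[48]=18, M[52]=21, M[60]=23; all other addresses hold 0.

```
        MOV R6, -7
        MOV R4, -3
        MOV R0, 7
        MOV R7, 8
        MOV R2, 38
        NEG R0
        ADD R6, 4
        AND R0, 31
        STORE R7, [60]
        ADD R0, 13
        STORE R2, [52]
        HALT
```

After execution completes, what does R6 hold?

-3

R6=-7
R4=-3
R0=7
R7=8
R2=38
R0=-(7)=-7
R6=(-7)+4=-3
R0=(-7)&31=25
STORE R7, [60] → M[60]=8
R0=25+13=38
STORE R2, [52] → M[52]=38
halt.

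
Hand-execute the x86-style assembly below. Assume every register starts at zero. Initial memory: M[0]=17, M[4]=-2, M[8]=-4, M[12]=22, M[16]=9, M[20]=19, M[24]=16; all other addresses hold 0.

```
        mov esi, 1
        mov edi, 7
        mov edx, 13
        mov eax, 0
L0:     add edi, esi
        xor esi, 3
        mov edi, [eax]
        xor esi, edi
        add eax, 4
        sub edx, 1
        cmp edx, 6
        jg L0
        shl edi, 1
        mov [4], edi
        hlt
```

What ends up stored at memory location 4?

32

esi=1
edi=7
edx=13
eax=0
edi=7+1=8
esi=1^3=2
edi=M[0]=17
esi=2^17=19
eax=0+4=4
edx=13-1=12
cmp edx, 6  (cmp 12,6)
jg L0: taken
edi=17+19=36
esi=19^3=16
edi=M[4]=-2
esi=16^(-2)=-18
eax=4+4=8
edx=12-1=11
cmp edx, 6  (cmp 11,6)
jg L0: taken
edi=(-2)+(-18)=-20
esi=(-18)^3=-19
edi=M[8]=-4
esi=(-19)^(-4)=17
eax=8+4=12
edx=11-1=10
cmp edx, 6  (cmp 10,6)
jg L0: taken
edi=(-4)+17=13
esi=17^3=18
edi=M[12]=22
esi=18^22=4
eax=12+4=16
edx=10-1=9
cmp edx, 6  (cmp 9,6)
jg L0: taken
edi=22+4=26
esi=4^3=7
edi=M[16]=9
esi=7^9=14
eax=16+4=20
edx=9-1=8
cmp edx, 6  (cmp 8,6)
jg L0: taken
edi=9+14=23
esi=14^3=13
edi=M[20]=19
esi=13^19=30
eax=20+4=24
edx=8-1=7
cmp edx, 6  (cmp 7,6)
jg L0: taken
edi=19+30=49
esi=30^3=29
edi=M[24]=16
esi=29^16=13
eax=24+4=28
edx=7-1=6
cmp edx, 6  (cmp 6,6)
jg L0: not taken
edi=16<<1=32
mov [4], edi → M[4]=32
halt.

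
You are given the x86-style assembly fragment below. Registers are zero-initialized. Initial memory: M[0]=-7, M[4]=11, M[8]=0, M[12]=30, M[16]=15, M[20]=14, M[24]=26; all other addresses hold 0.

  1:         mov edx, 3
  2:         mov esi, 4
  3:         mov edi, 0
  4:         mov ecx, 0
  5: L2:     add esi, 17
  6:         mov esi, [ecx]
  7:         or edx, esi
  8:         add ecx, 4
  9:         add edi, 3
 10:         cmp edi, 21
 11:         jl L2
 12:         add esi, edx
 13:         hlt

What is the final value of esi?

25

after mov edx, 3: edx=3
after mov esi, 4: esi=4
after mov edi, 0: edi=0
after mov ecx, 0: ecx=0
after add esi, 17: esi=4+17=21
after mov esi, [ecx]: esi=M[0]=-7
after or edx, esi: edx=3|(-7)=-5
after add ecx, 4: ecx=0+4=4
after add edi, 3: edi=0+3=3
cmp edi, 21  (cmp 3,21)
jl L2: taken
after add esi, 17: esi=(-7)+17=10
after mov esi, [ecx]: esi=M[4]=11
after or edx, esi: edx=(-5)|11=-5
after add ecx, 4: ecx=4+4=8
after add edi, 3: edi=3+3=6
cmp edi, 21  (cmp 6,21)
jl L2: taken
after add esi, 17: esi=11+17=28
after mov esi, [ecx]: esi=M[8]=0
after or edx, esi: edx=(-5)|0=-5
after add ecx, 4: ecx=8+4=12
after add edi, 3: edi=6+3=9
cmp edi, 21  (cmp 9,21)
jl L2: taken
after add esi, 17: esi=0+17=17
after mov esi, [ecx]: esi=M[12]=30
after or edx, esi: edx=(-5)|30=-1
after add ecx, 4: ecx=12+4=16
after add edi, 3: edi=9+3=12
cmp edi, 21  (cmp 12,21)
jl L2: taken
after add esi, 17: esi=30+17=47
after mov esi, [ecx]: esi=M[16]=15
after or edx, esi: edx=(-1)|15=-1
after add ecx, 4: ecx=16+4=20
after add edi, 3: edi=12+3=15
cmp edi, 21  (cmp 15,21)
jl L2: taken
after add esi, 17: esi=15+17=32
after mov esi, [ecx]: esi=M[20]=14
after or edx, esi: edx=(-1)|14=-1
after add ecx, 4: ecx=20+4=24
after add edi, 3: edi=15+3=18
cmp edi, 21  (cmp 18,21)
jl L2: taken
after add esi, 17: esi=14+17=31
after mov esi, [ecx]: esi=M[24]=26
after or edx, esi: edx=(-1)|26=-1
after add ecx, 4: ecx=24+4=28
after add edi, 3: edi=18+3=21
cmp edi, 21  (cmp 21,21)
jl L2: not taken
after add esi, edx: esi=26+(-1)=25
halt.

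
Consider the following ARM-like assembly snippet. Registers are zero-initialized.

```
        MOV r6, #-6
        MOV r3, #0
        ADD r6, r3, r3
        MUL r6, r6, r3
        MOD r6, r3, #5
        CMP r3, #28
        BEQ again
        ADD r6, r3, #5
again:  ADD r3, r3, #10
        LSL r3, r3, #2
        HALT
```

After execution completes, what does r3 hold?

after MOV r6, #-6: r6=-6
after MOV r3, #0: r3=0
after ADD r6, r3, r3: r6=0+0=0
after MUL r6, r6, r3: r6=0*0=0
after MOD r6, r3, #5: r6=0%5=0
CMP r3, #28  (cmp 0,28)
BEQ again: not taken
after ADD r6, r3, #5: r6=0+5=5
after ADD r3, r3, #10: r3=0+10=10
after LSL r3, r3, #2: r3=10<<2=40
halt.

40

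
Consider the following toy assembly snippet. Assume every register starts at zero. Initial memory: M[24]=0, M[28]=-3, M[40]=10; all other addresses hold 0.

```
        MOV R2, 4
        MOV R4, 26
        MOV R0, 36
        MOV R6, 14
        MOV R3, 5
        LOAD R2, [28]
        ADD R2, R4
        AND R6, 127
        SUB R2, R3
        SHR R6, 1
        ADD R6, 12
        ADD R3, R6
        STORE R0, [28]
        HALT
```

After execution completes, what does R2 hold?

R2=4
R4=26
R0=36
R6=14
R3=5
R2=M[28]=-3
R2=(-3)+26=23
R6=14&127=14
R2=23-5=18
R6=14>>1=7
R6=7+12=19
R3=5+19=24
STORE R0, [28] → M[28]=36
halt.

18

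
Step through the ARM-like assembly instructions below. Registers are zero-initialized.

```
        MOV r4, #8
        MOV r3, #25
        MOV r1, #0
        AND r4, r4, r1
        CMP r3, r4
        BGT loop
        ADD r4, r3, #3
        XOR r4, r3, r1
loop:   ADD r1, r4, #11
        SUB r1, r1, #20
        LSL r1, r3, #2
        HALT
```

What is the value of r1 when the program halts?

r4=8
r3=25
r1=0
r4=8&0=0
CMP r3, r4  (cmp 25,0)
BGT loop: taken
r1=0+11=11
r1=11-20=-9
r1=25<<2=100
halt.

100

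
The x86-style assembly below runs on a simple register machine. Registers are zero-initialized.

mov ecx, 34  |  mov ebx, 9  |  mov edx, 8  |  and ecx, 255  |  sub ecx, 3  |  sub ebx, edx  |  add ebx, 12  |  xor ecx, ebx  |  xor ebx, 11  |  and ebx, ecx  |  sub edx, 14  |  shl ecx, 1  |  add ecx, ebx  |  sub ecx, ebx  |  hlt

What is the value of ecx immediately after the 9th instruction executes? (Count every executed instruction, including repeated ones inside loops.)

18

ecx=34
ebx=9
edx=8
ecx=34&255=34
ecx=34-3=31
ebx=9-8=1
ebx=1+12=13
ecx=31^13=18
ebx=13^11=6
After step 9: ecx = 18.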